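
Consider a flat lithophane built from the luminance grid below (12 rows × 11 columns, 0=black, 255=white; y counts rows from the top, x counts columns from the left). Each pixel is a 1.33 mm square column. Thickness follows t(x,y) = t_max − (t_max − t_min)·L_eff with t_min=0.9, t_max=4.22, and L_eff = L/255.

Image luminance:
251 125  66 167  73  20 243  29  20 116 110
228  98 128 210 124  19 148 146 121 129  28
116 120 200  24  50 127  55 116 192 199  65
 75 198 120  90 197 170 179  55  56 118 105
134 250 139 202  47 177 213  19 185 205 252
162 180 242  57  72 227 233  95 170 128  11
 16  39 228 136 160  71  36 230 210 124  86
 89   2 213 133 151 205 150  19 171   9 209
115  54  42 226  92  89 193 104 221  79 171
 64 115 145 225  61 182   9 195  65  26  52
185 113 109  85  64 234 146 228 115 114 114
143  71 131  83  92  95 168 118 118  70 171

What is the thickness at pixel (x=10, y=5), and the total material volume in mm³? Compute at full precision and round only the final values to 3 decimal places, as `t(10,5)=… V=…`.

t(10,5)=4.077 V=602.929

span = t_max - t_min = 4.22 - 0.9 = 3.320
L(10,5) = 11, L_eff = 11/255 = 0.043137
t(10,5) = 4.22 - 3.320·0.043137 = 4.077
Σt over all 12·11 pixels = 144861/425 ≈ 340.8494118
V = pitch²·Σt = 1.33²·144861/425 = 602.929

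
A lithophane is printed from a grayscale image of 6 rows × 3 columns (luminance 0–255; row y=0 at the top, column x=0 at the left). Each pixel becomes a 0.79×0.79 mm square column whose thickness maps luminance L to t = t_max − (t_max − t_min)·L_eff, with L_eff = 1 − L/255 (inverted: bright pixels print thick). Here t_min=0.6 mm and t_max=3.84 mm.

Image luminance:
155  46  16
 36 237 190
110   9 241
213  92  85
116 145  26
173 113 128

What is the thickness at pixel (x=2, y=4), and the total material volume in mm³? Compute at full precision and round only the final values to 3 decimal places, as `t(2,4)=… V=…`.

span = t_max - t_min = 3.84 - 0.6 = 3.240
L(2,4) = 26, L_eff = 1 - 26/255 = 0.898039 (inverted)
t(2,4) = 3.84 - 3.240·0.898039 = 0.930
Σt over all 6·3 pixels = 80487/2125 ≈ 37.8762353
V = pitch²·Σt = 0.79²·80487/2125 = 23.639

t(2,4)=0.930 V=23.639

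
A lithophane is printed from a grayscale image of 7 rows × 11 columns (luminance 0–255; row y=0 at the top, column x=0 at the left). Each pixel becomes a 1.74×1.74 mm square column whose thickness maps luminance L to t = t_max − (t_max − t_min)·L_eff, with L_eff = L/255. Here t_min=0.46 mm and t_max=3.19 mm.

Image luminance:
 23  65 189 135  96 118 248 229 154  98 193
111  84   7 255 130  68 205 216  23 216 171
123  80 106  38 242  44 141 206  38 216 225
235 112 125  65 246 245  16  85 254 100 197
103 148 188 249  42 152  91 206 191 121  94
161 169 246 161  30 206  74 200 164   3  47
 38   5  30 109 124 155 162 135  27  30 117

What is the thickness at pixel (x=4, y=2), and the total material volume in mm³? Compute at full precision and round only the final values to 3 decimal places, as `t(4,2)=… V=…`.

t(4,2)=0.599 V=414.644

span = t_max - t_min = 3.19 - 0.46 = 2.730
L(4,2) = 242, L_eff = 242/255 = 0.949020
t(4,2) = 3.19 - 2.730·0.949020 = 0.599
Σt over all 7·11 pixels = 582057/4250 ≈ 136.9545882
V = pitch²·Σt = 1.74²·582057/4250 = 414.644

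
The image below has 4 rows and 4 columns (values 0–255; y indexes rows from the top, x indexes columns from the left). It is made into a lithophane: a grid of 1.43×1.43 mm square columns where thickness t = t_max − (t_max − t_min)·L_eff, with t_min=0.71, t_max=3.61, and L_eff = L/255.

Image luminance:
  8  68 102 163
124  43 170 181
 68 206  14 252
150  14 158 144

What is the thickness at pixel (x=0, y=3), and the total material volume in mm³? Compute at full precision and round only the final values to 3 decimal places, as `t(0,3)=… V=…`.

span = t_max - t_min = 3.61 - 0.71 = 2.900
L(0,3) = 150, L_eff = 150/255 = 0.588235
t(0,3) = 3.61 - 2.900·0.588235 = 1.904
Σt over all 4·4 pixels = 93203/2550 ≈ 36.5501961
V = pitch²·Σt = 1.43²·93203/2550 = 74.741

t(0,3)=1.904 V=74.741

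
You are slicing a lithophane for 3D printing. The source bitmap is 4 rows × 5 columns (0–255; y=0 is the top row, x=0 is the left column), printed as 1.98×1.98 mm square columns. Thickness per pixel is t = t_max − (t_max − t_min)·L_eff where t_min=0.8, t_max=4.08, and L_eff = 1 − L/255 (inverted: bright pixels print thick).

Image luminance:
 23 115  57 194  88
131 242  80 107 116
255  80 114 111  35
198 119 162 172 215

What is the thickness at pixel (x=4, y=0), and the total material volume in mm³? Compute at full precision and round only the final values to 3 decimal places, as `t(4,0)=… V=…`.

t(4,0)=1.932 V=194.543

span = t_max - t_min = 4.08 - 0.8 = 3.280
L(4,0) = 88, L_eff = 1 - 88/255 = 0.654902 (inverted)
t(4,0) = 4.08 - 3.280·0.654902 = 1.932
Σt over all 4·5 pixels = 316348/6375 ≈ 49.6232157
V = pitch²·Σt = 1.98²·316348/6375 = 194.543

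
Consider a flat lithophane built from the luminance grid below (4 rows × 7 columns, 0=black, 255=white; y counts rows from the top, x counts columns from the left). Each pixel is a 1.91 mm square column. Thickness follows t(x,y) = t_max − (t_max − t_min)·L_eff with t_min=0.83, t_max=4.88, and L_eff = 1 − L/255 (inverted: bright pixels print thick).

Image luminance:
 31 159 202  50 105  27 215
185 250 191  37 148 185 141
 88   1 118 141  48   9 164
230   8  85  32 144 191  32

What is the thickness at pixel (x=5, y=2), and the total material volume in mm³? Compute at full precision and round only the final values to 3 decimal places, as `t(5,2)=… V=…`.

t(5,2)=0.973 V=271.176

span = t_max - t_min = 4.88 - 0.83 = 4.050
L(5,2) = 9, L_eff = 1 - 9/255 = 0.964706 (inverted)
t(5,2) = 4.88 - 4.050·0.964706 = 0.973
Σt over all 4·7 pixels = 126367/1700 ≈ 74.3335294
V = pitch²·Σt = 1.91²·126367/1700 = 271.176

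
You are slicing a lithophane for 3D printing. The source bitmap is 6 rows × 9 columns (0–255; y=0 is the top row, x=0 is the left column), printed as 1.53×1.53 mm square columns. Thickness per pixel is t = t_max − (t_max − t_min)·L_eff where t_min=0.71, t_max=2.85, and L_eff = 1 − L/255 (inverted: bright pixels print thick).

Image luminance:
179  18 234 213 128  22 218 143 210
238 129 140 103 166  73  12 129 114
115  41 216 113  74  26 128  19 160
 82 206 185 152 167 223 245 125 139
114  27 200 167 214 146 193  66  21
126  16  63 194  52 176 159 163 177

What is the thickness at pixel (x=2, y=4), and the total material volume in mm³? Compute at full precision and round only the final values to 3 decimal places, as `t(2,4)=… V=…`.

span = t_max - t_min = 2.85 - 0.71 = 2.140
L(2,4) = 200, L_eff = 1 - 200/255 = 0.215686 (inverted)
t(2,4) = 2.85 - 2.140·0.215686 = 2.388
Σt over all 6·9 pixels = 627424/6375 ≈ 98.4194510
V = pitch²·Σt = 1.53²·627424/6375 = 230.390

t(2,4)=2.388 V=230.390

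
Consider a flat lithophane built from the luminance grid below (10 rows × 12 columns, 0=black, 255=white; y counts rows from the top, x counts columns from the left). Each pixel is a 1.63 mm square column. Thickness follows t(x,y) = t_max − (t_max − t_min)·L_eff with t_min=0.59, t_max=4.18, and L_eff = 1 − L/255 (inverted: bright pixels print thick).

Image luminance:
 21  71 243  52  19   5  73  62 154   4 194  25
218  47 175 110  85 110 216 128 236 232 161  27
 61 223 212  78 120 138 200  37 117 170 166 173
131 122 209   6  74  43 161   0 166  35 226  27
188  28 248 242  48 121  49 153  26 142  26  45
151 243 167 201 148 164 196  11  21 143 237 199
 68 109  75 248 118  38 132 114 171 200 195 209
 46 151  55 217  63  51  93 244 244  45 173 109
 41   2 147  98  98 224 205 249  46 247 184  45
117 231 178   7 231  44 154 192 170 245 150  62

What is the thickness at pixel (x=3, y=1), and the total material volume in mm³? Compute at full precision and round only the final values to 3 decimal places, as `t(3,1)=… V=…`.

t(3,1)=2.139 V=760.218

span = t_max - t_min = 4.18 - 0.59 = 3.590
L(3,1) = 110, L_eff = 1 - 110/255 = 0.568627 (inverted)
t(3,1) = 4.18 - 3.590·0.568627 = 2.139
Σt over all 10·12 pixels = 1459261/5100 ≈ 286.1296078
V = pitch²·Σt = 1.63²·1459261/5100 = 760.218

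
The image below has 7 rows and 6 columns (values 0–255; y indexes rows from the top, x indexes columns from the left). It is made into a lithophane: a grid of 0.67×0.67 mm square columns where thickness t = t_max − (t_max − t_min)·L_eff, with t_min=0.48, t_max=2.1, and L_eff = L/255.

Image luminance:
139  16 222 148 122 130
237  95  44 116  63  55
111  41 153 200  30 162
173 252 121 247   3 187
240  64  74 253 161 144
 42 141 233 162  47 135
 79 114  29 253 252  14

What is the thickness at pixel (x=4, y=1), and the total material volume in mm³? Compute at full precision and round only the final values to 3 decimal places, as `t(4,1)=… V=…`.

span = t_max - t_min = 2.1 - 0.48 = 1.620
L(4,1) = 63, L_eff = 63/255 = 0.247059
t(4,1) = 2.1 - 1.620·0.247059 = 1.700
Σt over all 7·6 pixels = 113121/2125 ≈ 53.2334118
V = pitch²·Σt = 0.67²·113121/2125 = 23.896

t(4,1)=1.700 V=23.896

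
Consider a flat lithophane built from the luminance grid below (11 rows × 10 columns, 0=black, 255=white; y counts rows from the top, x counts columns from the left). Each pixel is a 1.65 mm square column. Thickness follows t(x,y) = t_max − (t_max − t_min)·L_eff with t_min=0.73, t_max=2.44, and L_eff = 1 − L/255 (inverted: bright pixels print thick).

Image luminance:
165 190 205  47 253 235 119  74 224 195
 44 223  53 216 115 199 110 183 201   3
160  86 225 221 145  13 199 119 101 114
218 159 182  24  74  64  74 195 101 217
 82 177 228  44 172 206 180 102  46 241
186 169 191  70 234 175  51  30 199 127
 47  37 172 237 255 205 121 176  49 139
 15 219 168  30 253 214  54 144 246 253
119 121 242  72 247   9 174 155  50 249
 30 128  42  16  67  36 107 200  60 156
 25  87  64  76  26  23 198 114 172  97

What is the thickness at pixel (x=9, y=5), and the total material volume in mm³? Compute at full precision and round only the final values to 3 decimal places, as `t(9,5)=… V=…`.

t(9,5)=1.582 V=489.748

span = t_max - t_min = 2.44 - 0.73 = 1.710
L(9,5) = 127, L_eff = 1 - 127/255 = 0.501961 (inverted)
t(9,5) = 2.44 - 1.710·0.501961 = 1.582
Σt over all 11·10 pixels = 1529057/8500 ≈ 179.8890588
V = pitch²·Σt = 1.65²·1529057/8500 = 489.748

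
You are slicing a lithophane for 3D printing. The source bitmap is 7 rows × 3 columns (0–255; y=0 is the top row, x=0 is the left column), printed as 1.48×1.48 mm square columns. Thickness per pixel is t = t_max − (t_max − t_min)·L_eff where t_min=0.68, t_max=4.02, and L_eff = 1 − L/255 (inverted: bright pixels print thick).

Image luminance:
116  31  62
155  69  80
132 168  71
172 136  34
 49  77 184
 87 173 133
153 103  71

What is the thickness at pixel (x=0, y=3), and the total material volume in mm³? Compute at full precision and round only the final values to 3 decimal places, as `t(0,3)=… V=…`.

t(0,3)=2.933 V=96.003

span = t_max - t_min = 4.02 - 0.68 = 3.340
L(0,3) = 172, L_eff = 1 - 172/255 = 0.325490 (inverted)
t(0,3) = 4.02 - 3.340·0.325490 = 2.933
Σt over all 7·3 pixels = 93137/2125 ≈ 43.8291765
V = pitch²·Σt = 1.48²·93137/2125 = 96.003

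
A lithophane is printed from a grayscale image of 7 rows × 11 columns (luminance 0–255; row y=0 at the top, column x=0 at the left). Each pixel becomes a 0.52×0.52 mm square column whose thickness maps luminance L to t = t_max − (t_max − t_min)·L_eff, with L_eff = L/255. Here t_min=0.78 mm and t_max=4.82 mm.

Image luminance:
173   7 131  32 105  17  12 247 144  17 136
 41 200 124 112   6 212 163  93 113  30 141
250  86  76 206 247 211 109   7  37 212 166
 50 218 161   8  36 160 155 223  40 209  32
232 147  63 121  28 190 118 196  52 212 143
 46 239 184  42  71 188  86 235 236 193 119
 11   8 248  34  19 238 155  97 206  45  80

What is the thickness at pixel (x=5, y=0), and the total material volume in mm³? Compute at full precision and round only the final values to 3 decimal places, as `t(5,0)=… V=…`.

span = t_max - t_min = 4.82 - 0.78 = 4.040
L(5,0) = 17, L_eff = 17/255 = 0.066667
t(5,0) = 4.82 - 4.040·0.066667 = 4.551
Σt over all 7·11 pixels = 2825761/12750 ≈ 221.6283137
V = pitch²·Σt = 0.52²·2825761/12750 = 59.928

t(5,0)=4.551 V=59.928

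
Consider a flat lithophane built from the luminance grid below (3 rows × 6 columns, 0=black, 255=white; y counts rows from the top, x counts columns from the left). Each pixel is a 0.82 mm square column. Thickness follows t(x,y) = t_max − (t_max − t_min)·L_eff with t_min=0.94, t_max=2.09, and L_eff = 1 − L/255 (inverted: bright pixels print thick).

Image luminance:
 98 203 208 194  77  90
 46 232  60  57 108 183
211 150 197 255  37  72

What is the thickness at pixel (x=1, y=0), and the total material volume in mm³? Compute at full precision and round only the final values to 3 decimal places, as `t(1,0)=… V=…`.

t(1,0)=1.855 V=18.891

span = t_max - t_min = 2.09 - 0.94 = 1.150
L(1,0) = 203, L_eff = 1 - 203/255 = 0.203922 (inverted)
t(1,0) = 2.09 - 1.150·0.203922 = 1.855
Σt over all 3·6 pixels = 23881/850 ≈ 28.0952941
V = pitch²·Σt = 0.82²·23881/850 = 18.891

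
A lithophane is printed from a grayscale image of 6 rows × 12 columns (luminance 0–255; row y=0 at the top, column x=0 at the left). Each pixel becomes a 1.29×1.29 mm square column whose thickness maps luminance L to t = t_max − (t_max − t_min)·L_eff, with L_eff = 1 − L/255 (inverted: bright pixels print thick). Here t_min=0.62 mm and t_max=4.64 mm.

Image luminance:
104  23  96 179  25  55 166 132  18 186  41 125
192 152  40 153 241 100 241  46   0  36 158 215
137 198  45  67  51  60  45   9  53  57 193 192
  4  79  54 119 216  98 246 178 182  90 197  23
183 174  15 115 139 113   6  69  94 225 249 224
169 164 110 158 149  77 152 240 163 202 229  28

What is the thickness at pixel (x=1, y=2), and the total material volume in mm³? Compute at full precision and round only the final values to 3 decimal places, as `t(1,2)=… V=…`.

t(1,2)=3.741 V=304.201

span = t_max - t_min = 4.64 - 0.62 = 4.020
L(1,2) = 198, L_eff = 1 - 198/255 = 0.223529 (inverted)
t(1,2) = 4.64 - 4.020·0.223529 = 3.741
Σt over all 6·12 pixels = 388454/2125 ≈ 182.8018824
V = pitch²·Σt = 1.29²·388454/2125 = 304.201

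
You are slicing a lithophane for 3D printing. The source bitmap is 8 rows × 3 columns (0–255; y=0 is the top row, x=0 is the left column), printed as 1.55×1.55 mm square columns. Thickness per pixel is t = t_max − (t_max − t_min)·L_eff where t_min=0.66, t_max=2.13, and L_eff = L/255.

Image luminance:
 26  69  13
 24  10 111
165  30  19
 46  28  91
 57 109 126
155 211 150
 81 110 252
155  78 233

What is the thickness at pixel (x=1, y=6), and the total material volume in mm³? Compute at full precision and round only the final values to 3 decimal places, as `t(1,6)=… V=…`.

t(1,6)=1.496 V=90.283

span = t_max - t_min = 2.13 - 0.66 = 1.470
L(1,6) = 110, L_eff = 110/255 = 0.431373
t(1,6) = 2.13 - 1.470·0.431373 = 1.496
Σt over all 8·3 pixels = 319419/8500 ≈ 37.5787059
V = pitch²·Σt = 1.55²·319419/8500 = 90.283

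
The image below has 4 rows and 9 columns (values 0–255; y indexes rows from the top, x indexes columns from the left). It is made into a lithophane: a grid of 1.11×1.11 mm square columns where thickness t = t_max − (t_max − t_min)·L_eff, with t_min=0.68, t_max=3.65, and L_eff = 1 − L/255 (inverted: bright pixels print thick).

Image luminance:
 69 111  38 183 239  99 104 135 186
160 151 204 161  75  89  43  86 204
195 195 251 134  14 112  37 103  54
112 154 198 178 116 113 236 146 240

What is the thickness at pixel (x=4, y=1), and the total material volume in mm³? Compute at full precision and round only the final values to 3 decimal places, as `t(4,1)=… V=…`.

span = t_max - t_min = 3.65 - 0.68 = 2.970
L(4,1) = 75, L_eff = 1 - 75/255 = 0.705882 (inverted)
t(4,1) = 3.65 - 2.970·0.705882 = 1.554
Σt over all 4·9 pixels = 139131/1700 ≈ 81.8417647
V = pitch²·Σt = 1.11²·139131/1700 = 100.837

t(4,1)=1.554 V=100.837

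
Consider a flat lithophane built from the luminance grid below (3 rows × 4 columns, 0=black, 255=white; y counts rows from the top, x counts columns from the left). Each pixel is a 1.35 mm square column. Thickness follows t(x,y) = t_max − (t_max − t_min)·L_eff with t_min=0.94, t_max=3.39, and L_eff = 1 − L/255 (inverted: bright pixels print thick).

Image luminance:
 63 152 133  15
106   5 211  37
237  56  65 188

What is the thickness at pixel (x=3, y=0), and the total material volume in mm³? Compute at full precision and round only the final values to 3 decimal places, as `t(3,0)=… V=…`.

span = t_max - t_min = 3.39 - 0.94 = 2.450
L(3,0) = 15, L_eff = 1 - 15/255 = 0.941176 (inverted)
t(3,0) = 3.39 - 2.450·0.941176 = 1.084
Σt over all 3·4 pixels = 5983/255 ≈ 23.4627451
V = pitch²·Σt = 1.35²·5983/255 = 42.761

t(3,0)=1.084 V=42.761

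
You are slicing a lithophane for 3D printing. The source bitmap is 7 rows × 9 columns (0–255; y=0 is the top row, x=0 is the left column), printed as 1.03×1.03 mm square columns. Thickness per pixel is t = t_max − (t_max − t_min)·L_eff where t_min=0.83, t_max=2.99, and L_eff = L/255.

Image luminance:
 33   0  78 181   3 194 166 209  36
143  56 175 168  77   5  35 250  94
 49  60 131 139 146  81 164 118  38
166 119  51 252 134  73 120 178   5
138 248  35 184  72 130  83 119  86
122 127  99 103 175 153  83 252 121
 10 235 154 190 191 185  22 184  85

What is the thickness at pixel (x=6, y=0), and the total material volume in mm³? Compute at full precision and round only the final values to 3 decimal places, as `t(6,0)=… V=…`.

span = t_max - t_min = 2.99 - 0.83 = 2.160
L(6,0) = 166, L_eff = 166/255 = 0.650980
t(6,0) = 2.99 - 2.160·0.650980 = 1.584
Σt over all 7·9 pixels = 1060209/8500 ≈ 124.7304706
V = pitch²·Σt = 1.03²·1060209/8500 = 132.327

t(6,0)=1.584 V=132.327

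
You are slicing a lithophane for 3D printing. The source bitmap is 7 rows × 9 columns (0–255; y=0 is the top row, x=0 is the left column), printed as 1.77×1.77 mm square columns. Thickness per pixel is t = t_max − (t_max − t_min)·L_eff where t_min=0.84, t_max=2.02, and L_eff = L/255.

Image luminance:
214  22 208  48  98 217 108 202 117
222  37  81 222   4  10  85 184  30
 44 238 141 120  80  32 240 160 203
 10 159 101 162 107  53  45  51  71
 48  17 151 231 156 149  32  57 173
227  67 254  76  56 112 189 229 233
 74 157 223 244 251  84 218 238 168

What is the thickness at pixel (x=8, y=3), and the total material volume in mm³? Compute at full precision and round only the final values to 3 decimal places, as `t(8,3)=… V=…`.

span = t_max - t_min = 2.02 - 0.84 = 1.180
L(8,3) = 71, L_eff = 71/255 = 0.278431
t(8,3) = 2.02 - 1.180·0.278431 = 1.691
Σt over all 7·9 pixels = 227281/2550 ≈ 89.1298039
V = pitch²·Σt = 1.77²·227281/2550 = 279.235

t(8,3)=1.691 V=279.235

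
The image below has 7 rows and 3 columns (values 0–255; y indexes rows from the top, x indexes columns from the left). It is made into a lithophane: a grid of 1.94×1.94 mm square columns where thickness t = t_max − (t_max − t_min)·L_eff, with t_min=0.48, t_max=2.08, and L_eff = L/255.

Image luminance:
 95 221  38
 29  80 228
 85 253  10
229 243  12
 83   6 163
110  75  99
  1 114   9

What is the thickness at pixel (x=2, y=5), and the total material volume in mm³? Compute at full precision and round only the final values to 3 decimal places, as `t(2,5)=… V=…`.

span = t_max - t_min = 2.08 - 0.48 = 1.600
L(2,5) = 99, L_eff = 99/255 = 0.388235
t(2,5) = 2.08 - 1.600·0.388235 = 1.459
Σt over all 7·3 pixels = 38228/1275 ≈ 29.9827451
V = pitch²·Σt = 1.94²·38228/1275 = 112.843

t(2,5)=1.459 V=112.843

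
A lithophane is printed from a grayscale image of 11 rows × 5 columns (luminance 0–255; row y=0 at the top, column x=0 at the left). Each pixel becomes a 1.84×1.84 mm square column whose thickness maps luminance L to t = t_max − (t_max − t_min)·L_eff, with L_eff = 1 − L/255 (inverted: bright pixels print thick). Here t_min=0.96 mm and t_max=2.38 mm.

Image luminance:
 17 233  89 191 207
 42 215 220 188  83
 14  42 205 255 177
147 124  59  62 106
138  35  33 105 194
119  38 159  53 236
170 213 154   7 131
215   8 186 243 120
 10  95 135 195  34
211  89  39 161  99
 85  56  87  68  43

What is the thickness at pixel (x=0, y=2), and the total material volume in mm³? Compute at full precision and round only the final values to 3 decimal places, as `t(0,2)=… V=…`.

t(0,2)=1.038 V=303.945

span = t_max - t_min = 2.38 - 0.96 = 1.420
L(0,2) = 14, L_eff = 1 - 14/255 = 0.945098 (inverted)
t(0,2) = 2.38 - 1.420·0.945098 = 1.038
Σt over all 11·5 pixels = 114464/1275 ≈ 89.7756863
V = pitch²·Σt = 1.84²·114464/1275 = 303.945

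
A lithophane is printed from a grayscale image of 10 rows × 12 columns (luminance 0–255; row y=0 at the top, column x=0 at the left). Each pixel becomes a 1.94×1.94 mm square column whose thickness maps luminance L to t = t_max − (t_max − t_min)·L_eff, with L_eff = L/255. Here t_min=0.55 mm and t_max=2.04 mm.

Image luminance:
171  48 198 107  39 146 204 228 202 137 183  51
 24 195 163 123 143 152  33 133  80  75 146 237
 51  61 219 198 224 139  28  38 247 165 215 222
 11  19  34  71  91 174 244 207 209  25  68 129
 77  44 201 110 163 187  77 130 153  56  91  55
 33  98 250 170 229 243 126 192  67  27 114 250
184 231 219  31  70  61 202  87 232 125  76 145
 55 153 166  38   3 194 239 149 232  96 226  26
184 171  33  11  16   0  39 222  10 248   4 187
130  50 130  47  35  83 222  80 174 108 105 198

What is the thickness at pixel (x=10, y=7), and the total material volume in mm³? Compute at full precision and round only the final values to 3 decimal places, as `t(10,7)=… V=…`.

span = t_max - t_min = 2.04 - 0.55 = 1.490
L(10,7) = 226, L_eff = 226/255 = 0.886275
t(10,7) = 2.04 - 1.490·0.886275 = 0.719
Σt over all 10·12 pixels = 1327009/8500 ≈ 156.1187059
V = pitch²·Σt = 1.94²·1327009/8500 = 587.568

t(10,7)=0.719 V=587.568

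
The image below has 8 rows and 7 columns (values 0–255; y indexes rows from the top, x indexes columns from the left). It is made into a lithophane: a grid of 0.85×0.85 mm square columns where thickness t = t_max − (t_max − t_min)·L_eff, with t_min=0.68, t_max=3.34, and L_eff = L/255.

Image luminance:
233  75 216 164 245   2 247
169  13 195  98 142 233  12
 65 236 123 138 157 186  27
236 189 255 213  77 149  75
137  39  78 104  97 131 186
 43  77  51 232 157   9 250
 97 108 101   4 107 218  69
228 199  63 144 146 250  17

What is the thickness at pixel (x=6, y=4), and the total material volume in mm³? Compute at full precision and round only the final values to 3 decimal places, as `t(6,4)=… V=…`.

t(6,4)=1.400 V=78.521

span = t_max - t_min = 3.34 - 0.68 = 2.660
L(6,4) = 186, L_eff = 186/255 = 0.729412
t(6,4) = 3.34 - 2.660·0.729412 = 1.400
Σt over all 8·7 pixels = 230944/2125 ≈ 108.6795294
V = pitch²·Σt = 0.85²·230944/2125 = 78.521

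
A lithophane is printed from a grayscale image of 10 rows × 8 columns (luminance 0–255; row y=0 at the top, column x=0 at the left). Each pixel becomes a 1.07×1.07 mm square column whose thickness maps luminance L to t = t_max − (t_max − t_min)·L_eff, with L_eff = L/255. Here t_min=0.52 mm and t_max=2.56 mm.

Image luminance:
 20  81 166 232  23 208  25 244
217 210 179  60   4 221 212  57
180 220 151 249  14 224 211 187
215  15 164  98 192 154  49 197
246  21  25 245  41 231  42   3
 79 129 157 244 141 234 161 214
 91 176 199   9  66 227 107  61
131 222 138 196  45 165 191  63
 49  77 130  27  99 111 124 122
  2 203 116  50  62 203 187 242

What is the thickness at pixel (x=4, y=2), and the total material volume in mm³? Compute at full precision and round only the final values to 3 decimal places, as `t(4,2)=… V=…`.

t(4,2)=2.448 V=135.712

span = t_max - t_min = 2.56 - 0.52 = 2.040
L(4,2) = 14, L_eff = 14/255 = 0.054902
t(4,2) = 2.56 - 2.040·0.054902 = 2.448
Σt over all 10·8 pixels = 118.536
V = pitch²·Σt = 1.07²·118.536 = 135.712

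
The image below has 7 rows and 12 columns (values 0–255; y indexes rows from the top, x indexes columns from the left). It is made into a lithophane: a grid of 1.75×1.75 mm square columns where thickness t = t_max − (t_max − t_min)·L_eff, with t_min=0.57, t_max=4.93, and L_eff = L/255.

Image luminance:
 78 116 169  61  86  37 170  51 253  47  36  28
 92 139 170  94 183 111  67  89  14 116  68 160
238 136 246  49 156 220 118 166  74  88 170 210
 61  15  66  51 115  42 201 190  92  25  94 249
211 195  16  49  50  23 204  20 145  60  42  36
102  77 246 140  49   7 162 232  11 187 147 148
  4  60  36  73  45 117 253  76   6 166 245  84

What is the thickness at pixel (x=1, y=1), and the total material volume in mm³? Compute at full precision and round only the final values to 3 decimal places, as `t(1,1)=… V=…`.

span = t_max - t_min = 4.93 - 0.57 = 4.360
L(1,1) = 139, L_eff = 139/255 = 0.545098
t(1,1) = 4.93 - 4.360·0.545098 = 2.553
Σt over all 7·12 pixels = 256.288
V = pitch²·Σt = 1.75²·256.288 = 784.882

t(1,1)=2.553 V=784.882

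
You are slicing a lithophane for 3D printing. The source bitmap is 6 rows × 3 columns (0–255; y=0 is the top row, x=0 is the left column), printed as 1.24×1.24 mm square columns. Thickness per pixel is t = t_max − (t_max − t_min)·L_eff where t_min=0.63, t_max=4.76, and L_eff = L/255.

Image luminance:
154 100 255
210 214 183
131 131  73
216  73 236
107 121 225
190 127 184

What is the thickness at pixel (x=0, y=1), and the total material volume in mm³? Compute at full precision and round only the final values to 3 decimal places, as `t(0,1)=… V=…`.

span = t_max - t_min = 4.76 - 0.63 = 4.130
L(0,1) = 210, L_eff = 210/255 = 0.823529
t(0,1) = 4.76 - 4.130·0.823529 = 1.359
Σt over all 6·3 pixels = 3899/102 ≈ 38.2254902
V = pitch²·Σt = 1.24²·3899/102 = 58.776

t(0,1)=1.359 V=58.776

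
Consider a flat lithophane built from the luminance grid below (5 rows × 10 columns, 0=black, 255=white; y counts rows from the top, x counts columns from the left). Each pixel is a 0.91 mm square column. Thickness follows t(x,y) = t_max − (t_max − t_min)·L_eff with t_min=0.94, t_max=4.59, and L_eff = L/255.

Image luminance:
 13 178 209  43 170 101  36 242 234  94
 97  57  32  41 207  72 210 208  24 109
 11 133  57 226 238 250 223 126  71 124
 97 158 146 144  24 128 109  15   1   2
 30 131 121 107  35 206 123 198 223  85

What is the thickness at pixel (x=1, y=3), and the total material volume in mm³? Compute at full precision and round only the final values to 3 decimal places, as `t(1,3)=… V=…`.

t(1,3)=2.328 V=119.890

span = t_max - t_min = 4.59 - 0.94 = 3.650
L(1,3) = 158, L_eff = 158/255 = 0.619608
t(1,3) = 4.59 - 3.650·0.619608 = 2.328
Σt over all 5·10 pixels = 246121/1700 ≈ 144.7770588
V = pitch²·Σt = 0.91²·246121/1700 = 119.890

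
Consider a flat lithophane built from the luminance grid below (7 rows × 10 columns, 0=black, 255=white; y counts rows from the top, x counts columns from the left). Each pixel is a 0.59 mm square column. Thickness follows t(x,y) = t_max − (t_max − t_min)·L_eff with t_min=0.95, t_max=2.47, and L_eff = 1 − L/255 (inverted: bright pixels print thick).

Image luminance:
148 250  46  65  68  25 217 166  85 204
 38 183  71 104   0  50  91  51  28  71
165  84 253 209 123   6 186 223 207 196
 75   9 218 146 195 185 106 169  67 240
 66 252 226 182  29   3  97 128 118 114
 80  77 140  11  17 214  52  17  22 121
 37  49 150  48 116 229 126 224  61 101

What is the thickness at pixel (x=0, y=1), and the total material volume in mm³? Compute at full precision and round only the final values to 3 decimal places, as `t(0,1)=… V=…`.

t(0,1)=1.177 V=40.018

span = t_max - t_min = 2.47 - 0.95 = 1.520
L(0,1) = 38, L_eff = 1 - 38/255 = 0.850980 (inverted)
t(0,1) = 2.47 - 1.520·0.850980 = 1.177
Σt over all 7·10 pixels = 97717/850 ≈ 114.9611765
V = pitch²·Σt = 0.59²·97717/850 = 40.018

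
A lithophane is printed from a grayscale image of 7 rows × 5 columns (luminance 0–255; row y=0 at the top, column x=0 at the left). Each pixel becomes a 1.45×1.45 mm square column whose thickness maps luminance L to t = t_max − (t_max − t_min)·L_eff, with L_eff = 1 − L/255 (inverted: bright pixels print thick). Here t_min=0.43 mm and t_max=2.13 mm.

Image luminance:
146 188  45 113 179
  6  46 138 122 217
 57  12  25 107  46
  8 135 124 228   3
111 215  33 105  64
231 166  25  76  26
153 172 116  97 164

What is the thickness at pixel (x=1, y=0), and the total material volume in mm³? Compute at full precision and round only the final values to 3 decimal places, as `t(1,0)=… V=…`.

span = t_max - t_min = 2.13 - 0.43 = 1.700
L(1,0) = 188, L_eff = 1 - 188/255 = 0.262745 (inverted)
t(1,0) = 2.13 - 1.700·0.262745 = 1.683
Σt over all 7·5 pixels = 39.71
V = pitch²·Σt = 1.45²·39.71 = 83.490

t(1,0)=1.683 V=83.490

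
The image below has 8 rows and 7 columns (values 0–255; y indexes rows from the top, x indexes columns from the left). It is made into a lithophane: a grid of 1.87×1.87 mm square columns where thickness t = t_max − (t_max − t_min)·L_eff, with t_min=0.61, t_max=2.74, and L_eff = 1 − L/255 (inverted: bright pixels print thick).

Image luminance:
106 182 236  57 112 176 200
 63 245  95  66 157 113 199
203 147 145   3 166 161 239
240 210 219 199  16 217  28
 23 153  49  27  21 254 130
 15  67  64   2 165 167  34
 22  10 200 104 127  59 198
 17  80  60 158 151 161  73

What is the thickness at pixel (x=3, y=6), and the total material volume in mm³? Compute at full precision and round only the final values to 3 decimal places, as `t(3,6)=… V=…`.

t(3,6)=1.479 V=317.815

span = t_max - t_min = 2.74 - 0.61 = 2.130
L(3,6) = 104, L_eff = 1 - 104/255 = 0.592157 (inverted)
t(3,6) = 2.74 - 2.130·0.592157 = 1.479
Σt over all 8·7 pixels = 772521/8500 ≈ 90.8848235
V = pitch²·Σt = 1.87²·772521/8500 = 317.815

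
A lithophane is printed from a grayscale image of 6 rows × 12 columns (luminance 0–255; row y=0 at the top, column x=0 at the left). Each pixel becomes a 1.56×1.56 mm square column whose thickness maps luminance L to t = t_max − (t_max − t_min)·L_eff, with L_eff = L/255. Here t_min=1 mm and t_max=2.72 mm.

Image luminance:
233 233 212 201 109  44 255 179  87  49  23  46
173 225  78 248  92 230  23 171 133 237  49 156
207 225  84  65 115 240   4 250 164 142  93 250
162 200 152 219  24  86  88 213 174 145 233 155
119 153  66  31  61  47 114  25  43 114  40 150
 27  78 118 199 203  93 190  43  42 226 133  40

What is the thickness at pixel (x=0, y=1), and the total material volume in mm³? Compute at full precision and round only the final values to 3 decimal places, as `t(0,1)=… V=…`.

span = t_max - t_min = 2.72 - 1 = 1.720
L(0,1) = 173, L_eff = 173/255 = 0.678431
t(0,1) = 2.72 - 1.720·0.678431 = 1.553
Σt over all 6·12 pixels = 279549/2125 ≈ 131.5524706
V = pitch²·Σt = 1.56²·279549/2125 = 320.146

t(0,1)=1.553 V=320.146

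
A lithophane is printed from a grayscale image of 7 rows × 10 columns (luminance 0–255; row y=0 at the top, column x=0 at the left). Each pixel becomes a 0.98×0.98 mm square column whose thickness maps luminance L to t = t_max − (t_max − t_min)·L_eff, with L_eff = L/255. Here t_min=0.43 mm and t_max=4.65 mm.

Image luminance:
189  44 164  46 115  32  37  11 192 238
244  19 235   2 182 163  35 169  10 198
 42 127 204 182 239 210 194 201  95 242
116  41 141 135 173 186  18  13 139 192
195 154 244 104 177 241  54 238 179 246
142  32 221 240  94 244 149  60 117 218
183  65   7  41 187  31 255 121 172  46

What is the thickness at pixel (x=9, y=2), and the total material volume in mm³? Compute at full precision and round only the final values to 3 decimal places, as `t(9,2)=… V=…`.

t(9,2)=0.645 V=158.887

span = t_max - t_min = 4.65 - 0.43 = 4.220
L(9,2) = 242, L_eff = 242/255 = 0.949020
t(9,2) = 4.65 - 4.220·0.949020 = 0.645
Σt over all 7·10 pixels = 703111/4250 ≈ 165.4378824
V = pitch²·Σt = 0.98²·703111/4250 = 158.887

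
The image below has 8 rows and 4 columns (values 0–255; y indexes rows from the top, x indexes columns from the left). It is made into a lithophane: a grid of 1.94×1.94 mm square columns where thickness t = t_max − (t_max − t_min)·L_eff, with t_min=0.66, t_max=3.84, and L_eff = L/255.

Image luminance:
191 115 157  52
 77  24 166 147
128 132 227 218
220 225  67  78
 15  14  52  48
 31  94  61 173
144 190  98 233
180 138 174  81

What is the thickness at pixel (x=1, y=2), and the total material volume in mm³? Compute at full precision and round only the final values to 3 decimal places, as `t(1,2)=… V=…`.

t(1,2)=2.194 V=277.081

span = t_max - t_min = 3.84 - 0.66 = 3.180
L(1,2) = 132, L_eff = 132/255 = 0.517647
t(1,2) = 3.84 - 3.180·0.517647 = 2.194
Σt over all 8·4 pixels = 31289/425 ≈ 73.6211765
V = pitch²·Σt = 1.94²·31289/425 = 277.081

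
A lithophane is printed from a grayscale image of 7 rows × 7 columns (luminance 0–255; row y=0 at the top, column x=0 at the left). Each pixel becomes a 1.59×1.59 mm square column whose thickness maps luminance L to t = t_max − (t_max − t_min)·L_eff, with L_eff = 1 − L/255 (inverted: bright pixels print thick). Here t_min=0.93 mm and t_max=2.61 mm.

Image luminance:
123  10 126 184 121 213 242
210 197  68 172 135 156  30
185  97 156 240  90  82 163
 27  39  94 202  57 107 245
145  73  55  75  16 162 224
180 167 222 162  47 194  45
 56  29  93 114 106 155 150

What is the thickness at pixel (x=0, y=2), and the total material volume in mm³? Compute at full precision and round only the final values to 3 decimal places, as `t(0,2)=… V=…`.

t(0,2)=2.149 V=219.154

span = t_max - t_min = 2.61 - 0.93 = 1.680
L(0,2) = 185, L_eff = 1 - 185/255 = 0.274510 (inverted)
t(0,2) = 2.61 - 1.680·0.274510 = 2.149
Σt over all 7·7 pixels = 736841/8500 ≈ 86.6871765
V = pitch²·Σt = 1.59²·736841/8500 = 219.154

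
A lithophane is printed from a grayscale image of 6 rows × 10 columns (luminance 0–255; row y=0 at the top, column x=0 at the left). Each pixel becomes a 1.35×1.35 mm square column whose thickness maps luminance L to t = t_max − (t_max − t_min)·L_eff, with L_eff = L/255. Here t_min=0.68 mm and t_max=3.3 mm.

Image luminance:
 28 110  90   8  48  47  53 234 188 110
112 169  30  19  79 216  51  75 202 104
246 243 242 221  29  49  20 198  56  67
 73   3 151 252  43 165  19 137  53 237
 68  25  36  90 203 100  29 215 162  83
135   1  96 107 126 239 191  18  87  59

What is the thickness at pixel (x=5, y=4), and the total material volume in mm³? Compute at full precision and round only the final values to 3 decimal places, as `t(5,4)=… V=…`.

span = t_max - t_min = 3.3 - 0.68 = 2.620
L(5,4) = 100, L_eff = 100/255 = 0.392157
t(5,4) = 3.3 - 2.620·0.392157 = 2.273
Σt over all 6·10 pixels = 1666843/12750 ≈ 130.7327843
V = pitch²·Σt = 1.35²·1666843/12750 = 238.260

t(5,4)=2.273 V=238.260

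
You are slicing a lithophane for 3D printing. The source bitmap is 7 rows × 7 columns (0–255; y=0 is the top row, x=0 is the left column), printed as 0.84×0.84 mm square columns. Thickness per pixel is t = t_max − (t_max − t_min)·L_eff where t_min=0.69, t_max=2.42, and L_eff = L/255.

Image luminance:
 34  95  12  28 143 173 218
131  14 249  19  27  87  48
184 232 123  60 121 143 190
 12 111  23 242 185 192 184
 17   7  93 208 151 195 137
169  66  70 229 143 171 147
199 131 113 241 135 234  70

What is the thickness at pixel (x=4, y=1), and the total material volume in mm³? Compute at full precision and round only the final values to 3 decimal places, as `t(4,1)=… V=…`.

t(4,1)=2.237 V=53.962

span = t_max - t_min = 2.42 - 0.69 = 1.730
L(4,1) = 27, L_eff = 27/255 = 0.105882
t(4,1) = 2.42 - 1.730·0.105882 = 2.237
Σt over all 7·7 pixels = 487538/6375 ≈ 76.4765490
V = pitch²·Σt = 0.84²·487538/6375 = 53.962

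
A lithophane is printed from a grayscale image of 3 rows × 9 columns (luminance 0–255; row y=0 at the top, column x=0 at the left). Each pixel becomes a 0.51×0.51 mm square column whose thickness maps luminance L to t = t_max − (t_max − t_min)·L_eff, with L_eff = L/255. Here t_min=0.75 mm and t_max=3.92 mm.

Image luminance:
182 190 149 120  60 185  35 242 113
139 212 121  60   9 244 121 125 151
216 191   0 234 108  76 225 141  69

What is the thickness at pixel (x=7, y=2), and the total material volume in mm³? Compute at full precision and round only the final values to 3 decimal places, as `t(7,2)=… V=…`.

span = t_max - t_min = 3.92 - 0.75 = 3.170
L(7,2) = 141, L_eff = 141/255 = 0.552941
t(7,2) = 3.92 - 3.170·0.552941 = 2.167
Σt over all 3·9 pixels = 760157/12750 ≈ 59.6201569
V = pitch²·Σt = 0.51²·760157/12750 = 15.507

t(7,2)=2.167 V=15.507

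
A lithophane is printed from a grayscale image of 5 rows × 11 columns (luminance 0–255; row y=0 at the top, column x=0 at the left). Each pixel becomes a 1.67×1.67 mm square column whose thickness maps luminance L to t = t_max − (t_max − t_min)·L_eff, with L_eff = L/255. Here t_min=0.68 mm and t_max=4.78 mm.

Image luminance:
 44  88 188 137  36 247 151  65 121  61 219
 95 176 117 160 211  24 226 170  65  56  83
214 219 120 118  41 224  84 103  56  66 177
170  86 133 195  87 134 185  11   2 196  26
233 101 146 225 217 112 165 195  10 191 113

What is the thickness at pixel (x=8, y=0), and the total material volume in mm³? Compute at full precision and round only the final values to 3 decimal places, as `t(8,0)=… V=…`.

span = t_max - t_min = 4.78 - 0.68 = 4.100
L(8,0) = 121, L_eff = 121/255 = 0.474510
t(8,0) = 4.78 - 4.100·0.474510 = 2.835
Σt over all 5·11 pixels = 2530/17 ≈ 148.8235294
V = pitch²·Σt = 1.67²·2530/17 = 415.054

t(8,0)=2.835 V=415.054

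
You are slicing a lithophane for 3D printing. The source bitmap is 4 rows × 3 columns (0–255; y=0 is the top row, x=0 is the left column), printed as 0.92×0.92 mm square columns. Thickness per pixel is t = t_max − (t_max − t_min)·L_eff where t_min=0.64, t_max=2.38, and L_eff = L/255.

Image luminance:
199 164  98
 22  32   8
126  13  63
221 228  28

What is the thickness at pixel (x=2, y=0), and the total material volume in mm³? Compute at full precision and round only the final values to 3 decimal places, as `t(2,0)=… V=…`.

span = t_max - t_min = 2.38 - 0.64 = 1.740
L(2,0) = 98, L_eff = 98/255 = 0.384314
t(2,0) = 2.38 - 1.740·0.384314 = 1.711
Σt over all 4·3 pixels = 43261/2125 ≈ 20.3581176
V = pitch²·Σt = 0.92²·43261/2125 = 17.231

t(2,0)=1.711 V=17.231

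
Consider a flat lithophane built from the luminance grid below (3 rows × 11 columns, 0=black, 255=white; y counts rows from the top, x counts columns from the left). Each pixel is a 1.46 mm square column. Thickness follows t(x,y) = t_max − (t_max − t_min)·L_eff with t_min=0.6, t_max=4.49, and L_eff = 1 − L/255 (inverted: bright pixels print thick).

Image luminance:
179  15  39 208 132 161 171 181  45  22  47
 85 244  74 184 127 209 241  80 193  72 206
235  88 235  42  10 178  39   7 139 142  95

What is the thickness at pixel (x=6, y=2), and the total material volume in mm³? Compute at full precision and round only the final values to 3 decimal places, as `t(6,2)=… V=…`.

span = t_max - t_min = 4.49 - 0.6 = 3.890
L(6,2) = 39, L_eff = 1 - 39/255 = 0.847059 (inverted)
t(6,2) = 4.49 - 3.890·0.847059 = 1.195
Σt over all 3·11 pixels = 28127/340 ≈ 82.7264706
V = pitch²·Σt = 1.46²·28127/340 = 176.340

t(6,2)=1.195 V=176.340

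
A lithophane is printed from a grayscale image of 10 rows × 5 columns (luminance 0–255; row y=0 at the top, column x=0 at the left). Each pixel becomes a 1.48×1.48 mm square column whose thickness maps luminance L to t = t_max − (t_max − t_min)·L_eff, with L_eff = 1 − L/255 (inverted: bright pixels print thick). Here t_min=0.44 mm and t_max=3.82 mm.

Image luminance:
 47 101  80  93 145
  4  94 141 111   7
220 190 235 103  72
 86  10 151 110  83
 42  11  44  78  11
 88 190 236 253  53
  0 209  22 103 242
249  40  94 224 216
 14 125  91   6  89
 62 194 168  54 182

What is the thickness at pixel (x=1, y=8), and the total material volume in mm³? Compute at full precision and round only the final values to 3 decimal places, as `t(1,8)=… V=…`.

t(1,8)=2.097 V=207.089

span = t_max - t_min = 3.82 - 0.44 = 3.380
L(1,8) = 125, L_eff = 1 - 125/255 = 0.509804 (inverted)
t(1,8) = 3.82 - 3.380·0.509804 = 2.097
Σt over all 10·5 pixels = 1205437/12750 ≈ 94.5440784
V = pitch²·Σt = 1.48²·1205437/12750 = 207.089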